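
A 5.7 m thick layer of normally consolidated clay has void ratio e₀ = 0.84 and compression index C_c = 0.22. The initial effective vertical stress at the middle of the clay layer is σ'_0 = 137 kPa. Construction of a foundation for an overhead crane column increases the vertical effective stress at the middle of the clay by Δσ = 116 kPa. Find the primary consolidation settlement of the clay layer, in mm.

S_c ≈ 182 mm

Final effective stress: σ'_f = σ'_0 + Δσ = 137 + 116 = 253 kPa.
Normally consolidated clay, so the full stress increment lies on the virgin compression line:
S_c = C_c·H/(1+e₀)·log₁₀(σ'_f/σ'_0) = 0.22×5.7/(1+0.84)×log₁₀(253/137)
    = 0.68152 × 0.2664 = 0.1816 m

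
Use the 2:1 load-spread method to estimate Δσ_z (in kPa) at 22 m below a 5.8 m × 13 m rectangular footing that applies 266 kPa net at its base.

Δσ_z ≈ 20.6 kPa

By the 2:1 method the load spreads at 1 horizontal : 2 vertical, so at depth z the loaded area has grown by z in each plan dimension:
Δσ = qBL/((B+z)(L+z)) = 266×5.8×13/((5.8+22)(13+22)) = 20.613 kPa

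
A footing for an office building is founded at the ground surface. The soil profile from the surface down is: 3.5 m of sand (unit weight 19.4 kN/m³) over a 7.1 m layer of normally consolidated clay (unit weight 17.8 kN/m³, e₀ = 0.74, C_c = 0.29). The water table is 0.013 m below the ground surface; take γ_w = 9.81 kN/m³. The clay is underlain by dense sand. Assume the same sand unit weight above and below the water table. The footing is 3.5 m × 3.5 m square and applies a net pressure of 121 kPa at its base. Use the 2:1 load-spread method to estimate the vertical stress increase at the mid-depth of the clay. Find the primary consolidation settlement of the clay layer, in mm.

Mid-depth of clay below the ground surface: z = 3.5 + 7.1/2 = 7.05 m.
Total vertical stress at mid-clay: σ_v = 19.4×3.5 + 17.8×3.55 = 131.09 kPa.
Pore pressure: u = 9.81×(7.05 − 0.013) = 69.033 kPa.
Initial effective stress: σ'_0 = σ_v − u = 131.09 − 69.033 = 62.057 kPa.
Stress increase at mid-clay by the 2:1 spreading method:
Δσ = qBL/((B+z)(L+z)) = 121×3.5×3.5/((3.5+7.05)(3.5+7.05)) = 13.317 kPa
Final effective stress: σ'_f = σ'_0 + Δσ = 62.057 + 13.317 = 75.374 kPa.
Normally consolidated clay, so the full stress increment lies on the virgin compression line:
S_c = C_c·H/(1+e₀)·log₁₀(σ'_f/σ'_0) = 0.29×7.1/(1+0.74)×log₁₀(75.374/62.057)
    = 1.1833 × 0.084431 = 0.09991 m

S_c ≈ 99.9 mm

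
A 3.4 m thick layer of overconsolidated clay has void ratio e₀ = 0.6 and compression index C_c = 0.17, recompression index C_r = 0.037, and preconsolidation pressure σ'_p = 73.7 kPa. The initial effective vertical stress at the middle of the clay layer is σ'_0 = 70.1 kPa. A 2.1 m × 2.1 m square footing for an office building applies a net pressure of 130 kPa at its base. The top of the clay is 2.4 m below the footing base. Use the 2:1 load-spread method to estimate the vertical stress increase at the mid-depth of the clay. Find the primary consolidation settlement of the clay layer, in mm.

Mid-depth of clay below the footing base: z = 2.4 + 3.4/2 = 4.1 m.
Stress increase at mid-clay by the 2:1 spreading method:
Δσ = qBL/((B+z)(L+z)) = 130×2.1×2.1/((2.1+4.1)(2.1+4.1)) = 14.914 kPa
Final effective stress: σ'_f = 70.1 + 14.914 = 85.014 kPa.
σ'_f = 85.014 > σ'_p = 73.7 kPa, so the stress path crosses the preconsolidation pressure — recompression up to σ'_p, then virgin compression beyond:
S_c = H/(1+e₀)·[C_r·log₁₀(σ'_p/σ'_0) + C_c·log₁₀(σ'_f/σ'_p)]
    = 3.4/1.6 × [0.037×log₁₀(73.7/70.1) + 0.17×log₁₀(85.014/73.7)]
    = 2.125 × [0.00080473 + 0.010544] = 0.02412 m

S_c ≈ 24.1 mm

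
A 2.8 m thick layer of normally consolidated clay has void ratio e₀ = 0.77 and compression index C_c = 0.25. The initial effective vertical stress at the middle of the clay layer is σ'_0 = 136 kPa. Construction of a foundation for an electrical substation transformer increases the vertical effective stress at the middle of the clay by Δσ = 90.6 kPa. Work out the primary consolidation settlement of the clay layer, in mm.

Final effective stress: σ'_f = σ'_0 + Δσ = 136 + 90.6 = 226.6 kPa.
Normally consolidated clay, so the full stress increment lies on the virgin compression line:
S_c = C_c·H/(1+e₀)·log₁₀(σ'_f/σ'_0) = 0.25×2.8/(1+0.77)×log₁₀(226.6/136)
    = 0.39548 × 0.22172 = 0.08769 m

S_c ≈ 87.7 mm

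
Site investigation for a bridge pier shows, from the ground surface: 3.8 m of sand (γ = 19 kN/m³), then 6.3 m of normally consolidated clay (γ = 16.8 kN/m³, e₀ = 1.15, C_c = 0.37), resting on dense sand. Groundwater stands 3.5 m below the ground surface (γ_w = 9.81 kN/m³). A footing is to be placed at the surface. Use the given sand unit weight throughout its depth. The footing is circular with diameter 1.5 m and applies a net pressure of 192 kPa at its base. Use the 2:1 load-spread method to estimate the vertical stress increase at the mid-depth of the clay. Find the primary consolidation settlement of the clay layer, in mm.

S_c ≈ 30.2 mm

Mid-depth of clay below the ground surface: z = 3.8 + 6.3/2 = 6.95 m.
Total vertical stress at mid-clay: σ_v = 19×3.8 + 16.8×3.15 = 125.12 kPa.
Pore pressure: u = 9.81×(6.95 − 3.5) = 33.845 kPa.
Initial effective stress: σ'_0 = σ_v − u = 125.12 − 33.845 = 91.275 kPa.
Stress increase at mid-clay by the 2:1 spreading method:
Δσ ≈ qD²/(D+z)² = 192×1.5²/(1.5+6.95)² = 6.0502 kPa
Final effective stress: σ'_f = σ'_0 + Δσ = 91.275 + 6.0502 = 97.325 kPa.
Normally consolidated clay, so the full stress increment lies on the virgin compression line:
S_c = C_c·H/(1+e₀)·log₁₀(σ'_f/σ'_0) = 0.37×6.3/(1+1.15)×log₁₀(97.325/91.275)
    = 1.0842 × 0.027873 = 0.03022 m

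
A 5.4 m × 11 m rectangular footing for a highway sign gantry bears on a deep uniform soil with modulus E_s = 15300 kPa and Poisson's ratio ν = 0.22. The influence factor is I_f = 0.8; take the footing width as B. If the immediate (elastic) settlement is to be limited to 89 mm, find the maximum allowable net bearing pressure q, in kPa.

q ≈ 331 kPa

S_e = q·B·(1−ν²)/E_s · I_f  ⇒  q = S_e·E_s / (B·(1−ν²)·I_f).
q = 0.089 × 15300 / (5.4 × 0.9516 × 0.8) = 331.2 kPa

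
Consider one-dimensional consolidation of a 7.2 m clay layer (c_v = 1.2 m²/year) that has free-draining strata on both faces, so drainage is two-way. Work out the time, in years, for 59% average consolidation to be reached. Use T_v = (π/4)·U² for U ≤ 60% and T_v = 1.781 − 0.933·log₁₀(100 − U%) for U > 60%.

Drainage path length: H_d = H/2 = 3.6 m (double drainage).
U ≤ 60%: T_v = (π/4)·U² = (π/4)×0.59² = 0.2734.
t = T_v·H_d²/c_v = 0.2734×3.6²/1.2 = 2.953 years.

t ≈ 2.95 years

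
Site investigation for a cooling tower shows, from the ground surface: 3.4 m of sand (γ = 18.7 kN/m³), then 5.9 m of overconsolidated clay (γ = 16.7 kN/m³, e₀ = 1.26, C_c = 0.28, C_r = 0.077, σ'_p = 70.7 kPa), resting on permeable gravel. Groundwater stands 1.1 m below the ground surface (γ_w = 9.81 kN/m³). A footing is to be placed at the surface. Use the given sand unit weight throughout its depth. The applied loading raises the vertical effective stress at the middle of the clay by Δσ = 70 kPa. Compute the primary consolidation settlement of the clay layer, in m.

Mid-depth of clay below the ground surface: z = 3.4 + 5.9/2 = 6.35 m.
Total vertical stress at mid-clay: σ_v = 18.7×3.4 + 16.7×2.95 = 112.84 kPa.
Pore pressure: u = 9.81×(6.35 − 1.1) = 51.503 kPa.
Initial effective stress: σ'_0 = σ_v − u = 112.84 − 51.503 = 61.337 kPa.
Final effective stress: σ'_f = 61.337 + 70 = 131.34 kPa.
σ'_f = 131.34 > σ'_p = 70.7 kPa, so the stress path crosses the preconsolidation pressure — recompression up to σ'_p, then virgin compression beyond:
S_c = H/(1+e₀)·[C_r·log₁₀(σ'_p/σ'_0) + C_c·log₁₀(σ'_f/σ'_p)]
    = 5.9/2.26 × [0.077×log₁₀(70.7/61.337) + 0.28×log₁₀(131.34/70.7)]
    = 2.6106 × [0.0047507 + 0.075314] = 0.209 m

S_c ≈ 0.209 m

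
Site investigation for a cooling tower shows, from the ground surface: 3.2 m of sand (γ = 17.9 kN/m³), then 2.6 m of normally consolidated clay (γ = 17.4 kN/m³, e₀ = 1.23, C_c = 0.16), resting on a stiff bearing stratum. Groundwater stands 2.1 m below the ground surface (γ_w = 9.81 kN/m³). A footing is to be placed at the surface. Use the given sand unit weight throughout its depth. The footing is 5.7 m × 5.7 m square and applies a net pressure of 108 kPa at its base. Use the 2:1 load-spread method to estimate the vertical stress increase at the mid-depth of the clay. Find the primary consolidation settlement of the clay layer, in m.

Mid-depth of clay below the ground surface: z = 3.2 + 2.6/2 = 4.5 m.
Total vertical stress at mid-clay: σ_v = 17.9×3.2 + 17.4×1.3 = 79.9 kPa.
Pore pressure: u = 9.81×(4.5 − 2.1) = 23.544 kPa.
Initial effective stress: σ'_0 = σ_v − u = 79.9 − 23.544 = 56.356 kPa.
Stress increase at mid-clay by the 2:1 spreading method:
Δσ = qBL/((B+z)(L+z)) = 108×5.7×5.7/((5.7+4.5)(5.7+4.5)) = 33.727 kPa
Final effective stress: σ'_f = σ'_0 + Δσ = 56.356 + 33.727 = 90.083 kPa.
Normally consolidated clay, so the full stress increment lies on the virgin compression line:
S_c = C_c·H/(1+e₀)·log₁₀(σ'_f/σ'_0) = 0.16×2.6/(1+1.23)×log₁₀(90.083/56.356)
    = 0.18655 × 0.2037 = 0.038 m

S_c ≈ 0.038 m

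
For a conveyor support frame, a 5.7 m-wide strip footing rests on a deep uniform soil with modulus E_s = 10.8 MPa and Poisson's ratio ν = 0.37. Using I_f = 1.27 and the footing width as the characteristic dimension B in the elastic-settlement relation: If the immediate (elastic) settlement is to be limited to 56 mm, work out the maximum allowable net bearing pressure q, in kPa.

E_s = 10.8 MPa = 10800 kPa.
S_e = q·B·(1−ν²)/E_s · I_f  ⇒  q = S_e·E_s / (B·(1−ν²)·I_f).
q = 0.056 × 10800 / (5.7 × 0.8631 × 1.27) = 96.8 kPa

q ≈ 96.8 kPa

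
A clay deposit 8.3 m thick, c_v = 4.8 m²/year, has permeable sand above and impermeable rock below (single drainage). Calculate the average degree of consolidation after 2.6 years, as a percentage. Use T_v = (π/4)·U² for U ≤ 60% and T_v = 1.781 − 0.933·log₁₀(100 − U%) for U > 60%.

Drainage path length: H_d = H = 8.3 m (single drainage).
T_v = c_v·t/H_d² = 4.8×2.6/8.3² = 0.18116.
T_v = 0.18116 corresponds to the U ≤ 60% branch:
U = √(4T_v/π) = 0.4803

U ≈ 48 %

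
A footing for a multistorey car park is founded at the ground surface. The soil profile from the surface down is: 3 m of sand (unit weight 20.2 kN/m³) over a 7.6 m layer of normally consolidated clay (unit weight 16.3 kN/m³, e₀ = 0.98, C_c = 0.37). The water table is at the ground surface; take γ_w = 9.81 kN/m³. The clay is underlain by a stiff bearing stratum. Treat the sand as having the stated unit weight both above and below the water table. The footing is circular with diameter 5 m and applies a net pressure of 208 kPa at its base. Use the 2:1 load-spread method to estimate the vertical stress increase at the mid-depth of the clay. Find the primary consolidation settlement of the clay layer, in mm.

S_c ≈ 316 mm

Mid-depth of clay below the ground surface: z = 3 + 7.6/2 = 6.8 m.
Total vertical stress at mid-clay: σ_v = 20.2×3 + 16.3×3.8 = 122.54 kPa.
Pore pressure: u = 9.81×(6.8 − 0) = 66.708 kPa.
Initial effective stress: σ'_0 = σ_v − u = 122.54 − 66.708 = 55.832 kPa.
Stress increase at mid-clay by the 2:1 spreading method:
Δσ ≈ qD²/(D+z)² = 208×5²/(5+6.8)² = 37.346 kPa
Final effective stress: σ'_f = σ'_0 + Δσ = 55.832 + 37.346 = 93.178 kPa.
Normally consolidated clay, so the full stress increment lies on the virgin compression line:
S_c = C_c·H/(1+e₀)·log₁₀(σ'_f/σ'_0) = 0.37×7.6/(1+0.98)×log₁₀(93.178/55.832)
    = 1.4202 × 0.22243 = 0.3159 m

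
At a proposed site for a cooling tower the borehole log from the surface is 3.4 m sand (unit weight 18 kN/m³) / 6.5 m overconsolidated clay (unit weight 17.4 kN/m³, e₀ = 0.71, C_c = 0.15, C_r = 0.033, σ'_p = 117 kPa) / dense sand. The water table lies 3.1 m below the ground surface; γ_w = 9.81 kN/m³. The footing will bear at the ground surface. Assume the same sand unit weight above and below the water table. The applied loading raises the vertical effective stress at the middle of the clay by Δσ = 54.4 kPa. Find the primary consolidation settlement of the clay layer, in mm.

S_c ≈ 58.4 mm

Mid-depth of clay below the ground surface: z = 3.4 + 6.5/2 = 6.65 m.
Total vertical stress at mid-clay: σ_v = 18×3.4 + 17.4×3.25 = 117.75 kPa.
Pore pressure: u = 9.81×(6.65 − 3.1) = 34.825 kPa.
Initial effective stress: σ'_0 = σ_v − u = 117.75 − 34.825 = 82.925 kPa.
Final effective stress: σ'_f = 82.925 + 54.4 = 137.32 kPa.
σ'_f = 137.32 > σ'_p = 117 kPa, so the stress path crosses the preconsolidation pressure — recompression up to σ'_p, then virgin compression beyond:
S_c = H/(1+e₀)·[C_r·log₁₀(σ'_p/σ'_0) + C_c·log₁₀(σ'_f/σ'_p)]
    = 6.5/1.71 × [0.033×log₁₀(117/82.925) + 0.15×log₁₀(137.32/117)]
    = 3.8012 × [0.0049335 + 0.010432] = 0.05841 m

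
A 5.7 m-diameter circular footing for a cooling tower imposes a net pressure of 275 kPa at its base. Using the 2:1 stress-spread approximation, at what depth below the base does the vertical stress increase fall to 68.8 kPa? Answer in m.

z ≈ 5.7 m

2:1 spreading — at depth z the loaded area has grown by z in each plan dimension:
qD²/(D+z)² = Δσ_z ⇒ z = D(√(q/Δσ_z) − 1) = 5.7×(√(275/68.8) − 1) = 5.696 m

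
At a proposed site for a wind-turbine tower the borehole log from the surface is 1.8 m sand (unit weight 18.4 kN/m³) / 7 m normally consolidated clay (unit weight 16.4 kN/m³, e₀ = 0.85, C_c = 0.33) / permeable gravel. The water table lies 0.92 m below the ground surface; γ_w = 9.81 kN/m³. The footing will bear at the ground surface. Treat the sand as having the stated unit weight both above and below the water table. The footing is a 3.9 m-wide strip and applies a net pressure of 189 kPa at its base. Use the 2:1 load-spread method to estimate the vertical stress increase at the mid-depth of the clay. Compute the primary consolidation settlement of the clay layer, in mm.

Mid-depth of clay below the ground surface: z = 1.8 + 7/2 = 5.3 m.
Total vertical stress at mid-clay: σ_v = 18.4×1.8 + 16.4×3.5 = 90.52 kPa.
Pore pressure: u = 9.81×(5.3 − 0.92) = 42.968 kPa.
Initial effective stress: σ'_0 = σ_v − u = 90.52 − 42.968 = 47.552 kPa.
Stress increase at mid-clay by the 2:1 spreading method:
Δσ = qB/(B+z) = 189×3.9/(3.9+5.3) = 80.12 kPa
Final effective stress: σ'_f = σ'_0 + Δσ = 47.552 + 80.12 = 127.67 kPa.
Normally consolidated clay, so the full stress increment lies on the virgin compression line:
S_c = C_c·H/(1+e₀)·log₁₀(σ'_f/σ'_0) = 0.33×7/(1+0.85)×log₁₀(127.67/47.552)
    = 1.2486 × 0.42892 = 0.5355 m

S_c ≈ 536 mm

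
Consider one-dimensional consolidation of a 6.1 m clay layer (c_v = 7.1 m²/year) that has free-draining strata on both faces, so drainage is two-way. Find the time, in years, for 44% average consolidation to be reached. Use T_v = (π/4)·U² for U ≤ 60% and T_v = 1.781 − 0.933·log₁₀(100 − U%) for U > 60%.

t ≈ 0.199 years

Drainage path length: H_d = H/2 = 3.05 m (double drainage).
U ≤ 60%: T_v = (π/4)·U² = (π/4)×0.44² = 0.15205.
t = T_v·H_d²/c_v = 0.15205×3.05²/7.1 = 0.1992 years.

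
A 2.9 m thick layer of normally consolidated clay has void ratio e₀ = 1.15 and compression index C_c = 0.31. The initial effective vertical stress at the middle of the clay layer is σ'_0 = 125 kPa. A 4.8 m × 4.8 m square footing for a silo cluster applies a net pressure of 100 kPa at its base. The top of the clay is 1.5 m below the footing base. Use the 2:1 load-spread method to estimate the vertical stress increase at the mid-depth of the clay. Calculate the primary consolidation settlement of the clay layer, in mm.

S_c ≈ 48.6 mm

Mid-depth of clay below the footing base: z = 1.5 + 2.9/2 = 2.95 m.
Stress increase at mid-clay by the 2:1 spreading method:
Δσ = qBL/((B+z)(L+z)) = 100×4.8×4.8/((4.8+2.95)(4.8+2.95)) = 38.36 kPa
Final effective stress: σ'_f = σ'_0 + Δσ = 125 + 38.36 = 163.36 kPa.
Normally consolidated clay, so the full stress increment lies on the virgin compression line:
S_c = C_c·H/(1+e₀)·log₁₀(σ'_f/σ'_0) = 0.31×2.9/(1+1.15)×log₁₀(163.36/125)
    = 0.41814 × 0.11624 = 0.0486 m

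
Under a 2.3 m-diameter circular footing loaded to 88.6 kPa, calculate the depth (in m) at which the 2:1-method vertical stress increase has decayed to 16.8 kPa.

2:1 spreading — at depth z the loaded area has grown by z in each plan dimension:
qD²/(D+z)² = Δσ_z ⇒ z = D(√(q/Δσ_z) − 1) = 2.3×(√(88.6/16.8) − 1) = 2.982 m

z ≈ 2.98 m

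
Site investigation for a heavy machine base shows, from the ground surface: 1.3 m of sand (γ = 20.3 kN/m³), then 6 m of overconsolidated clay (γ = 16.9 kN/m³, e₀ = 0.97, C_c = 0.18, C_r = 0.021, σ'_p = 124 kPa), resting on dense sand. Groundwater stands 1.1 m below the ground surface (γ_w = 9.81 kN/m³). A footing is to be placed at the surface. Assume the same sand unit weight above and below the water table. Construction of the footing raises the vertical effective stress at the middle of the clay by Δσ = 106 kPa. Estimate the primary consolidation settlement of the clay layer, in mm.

S_c ≈ 75.7 mm

Mid-depth of clay below the ground surface: z = 1.3 + 6/2 = 4.3 m.
Total vertical stress at mid-clay: σ_v = 20.3×1.3 + 16.9×3 = 77.09 kPa.
Pore pressure: u = 9.81×(4.3 − 1.1) = 31.392 kPa.
Initial effective stress: σ'_0 = σ_v − u = 77.09 − 31.392 = 45.698 kPa.
Final effective stress: σ'_f = 45.698 + 106 = 151.7 kPa.
σ'_f = 151.7 > σ'_p = 124 kPa, so the stress path crosses the preconsolidation pressure — recompression up to σ'_p, then virgin compression beyond:
S_c = H/(1+e₀)·[C_r·log₁₀(σ'_p/σ'_0) + C_c·log₁₀(σ'_f/σ'_p)]
    = 6/1.97 × [0.021×log₁₀(124/45.698) + 0.18×log₁₀(151.7/124)]
    = 3.0457 × [0.009104 + 0.015762] = 0.07573 m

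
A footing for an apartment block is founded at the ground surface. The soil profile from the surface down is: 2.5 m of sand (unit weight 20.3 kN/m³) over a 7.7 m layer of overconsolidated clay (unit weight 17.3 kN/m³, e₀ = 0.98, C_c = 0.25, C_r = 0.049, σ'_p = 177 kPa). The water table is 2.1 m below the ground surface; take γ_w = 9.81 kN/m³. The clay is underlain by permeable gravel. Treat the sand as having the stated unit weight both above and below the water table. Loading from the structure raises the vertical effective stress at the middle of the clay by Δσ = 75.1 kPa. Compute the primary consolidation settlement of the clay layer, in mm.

Mid-depth of clay below the ground surface: z = 2.5 + 7.7/2 = 6.35 m.
Total vertical stress at mid-clay: σ_v = 20.3×2.5 + 17.3×3.85 = 117.36 kPa.
Pore pressure: u = 9.81×(6.35 − 2.1) = 41.693 kPa.
Initial effective stress: σ'_0 = σ_v − u = 117.36 − 41.693 = 75.667 kPa.
Final effective stress: σ'_f = 75.667 + 75.1 = 150.77 kPa.
σ'_f = 150.77 ≤ σ'_p = 177 kPa, so the clay remains overconsolidated and only the recompression index applies:
S_c = C_r·H/(1+e₀)·log₁₀(σ'_f/σ'_0) = 0.049×7.7/1.98×log₁₀(150.77/75.667)
    = 0.19056 × 0.29941 = 0.05705 m

S_c ≈ 57.1 mm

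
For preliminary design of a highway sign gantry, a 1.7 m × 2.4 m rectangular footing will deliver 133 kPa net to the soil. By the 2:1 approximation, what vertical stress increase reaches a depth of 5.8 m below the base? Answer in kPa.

By the 2:1 method the load spreads at 1 horizontal : 2 vertical, so at depth z the loaded area has grown by z in each plan dimension:
Δσ = qBL/((B+z)(L+z)) = 133×1.7×2.4/((1.7+5.8)(2.4+5.8)) = 8.8234 kPa

Δσ_z ≈ 8.82 kPa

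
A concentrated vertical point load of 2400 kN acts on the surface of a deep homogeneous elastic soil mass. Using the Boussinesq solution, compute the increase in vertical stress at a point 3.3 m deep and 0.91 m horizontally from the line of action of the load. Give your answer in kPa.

Δσ_z ≈ 87.6 kPa

Boussinesq vertical stress below a point load on an elastic half-space:
Δσ_z = 3P/(2πz²) · [1 + (r/z)²]^(−5/2)
r/z = 0.91/3.3 = 0.27576; [1+(r/z)²]^(−5/2) = 0.83258.
Δσ_z = 3×2400/(2π×3.3²) × 0.83258 = 105.23 × 0.83258 = 87.61 kPa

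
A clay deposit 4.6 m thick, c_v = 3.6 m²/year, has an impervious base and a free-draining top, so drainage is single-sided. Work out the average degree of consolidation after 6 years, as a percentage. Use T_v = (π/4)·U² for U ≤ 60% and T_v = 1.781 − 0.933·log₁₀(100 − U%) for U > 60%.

U ≈ 93.5 %

Drainage path length: H_d = H = 4.6 m (single drainage).
T_v = c_v·t/H_d² = 3.6×6/4.6² = 1.0208.
T_v = 1.0208 corresponds to the U > 60% branch:
U = 1 − 10^((1.781 − T_v)/0.933)/100 = 0.9347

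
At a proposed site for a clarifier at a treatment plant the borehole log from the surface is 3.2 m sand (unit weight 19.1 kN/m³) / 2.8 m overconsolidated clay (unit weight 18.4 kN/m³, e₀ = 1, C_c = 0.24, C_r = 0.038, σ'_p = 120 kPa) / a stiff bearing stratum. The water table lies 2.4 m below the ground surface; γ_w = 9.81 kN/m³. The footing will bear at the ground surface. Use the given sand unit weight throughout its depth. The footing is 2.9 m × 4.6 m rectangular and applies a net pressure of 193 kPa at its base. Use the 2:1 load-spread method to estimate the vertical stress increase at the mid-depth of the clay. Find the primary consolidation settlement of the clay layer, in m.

S_c ≈ 0.0104 m

Mid-depth of clay below the ground surface: z = 3.2 + 2.8/2 = 4.6 m.
Total vertical stress at mid-clay: σ_v = 19.1×3.2 + 18.4×1.4 = 86.88 kPa.
Pore pressure: u = 9.81×(4.6 − 2.4) = 21.582 kPa.
Initial effective stress: σ'_0 = σ_v − u = 86.88 − 21.582 = 65.298 kPa.
Stress increase at mid-clay by the 2:1 spreading method:
Δσ = qBL/((B+z)(L+z)) = 193×2.9×4.6/((2.9+4.6)(4.6+4.6)) = 37.313 kPa
Final effective stress: σ'_f = 65.298 + 37.313 = 102.61 kPa.
σ'_f = 102.61 ≤ σ'_p = 120 kPa, so the clay remains overconsolidated and only the recompression index applies:
S_c = C_r·H/(1+e₀)·log₁₀(σ'_f/σ'_0) = 0.038×2.8/2×log₁₀(102.61/65.298)
    = 0.0532 × 0.19629 = 0.01044 m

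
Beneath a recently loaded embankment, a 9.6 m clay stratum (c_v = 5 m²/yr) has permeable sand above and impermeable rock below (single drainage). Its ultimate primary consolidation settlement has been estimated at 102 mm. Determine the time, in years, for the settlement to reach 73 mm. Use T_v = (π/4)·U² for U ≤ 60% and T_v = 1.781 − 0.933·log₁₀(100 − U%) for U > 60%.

Drainage path length: H_d = H = 9.6 m (single drainage).
U = S(t)/S_ult = 73/102 = 0.7157.
U > 60%: T_v = 1.781 − 0.933·log₁₀(100 − 71.569) = 0.42461.
t = T_v·H_d²/c_v = 0.42461×9.6²/5 = 7.826 years.

t ≈ 7.83 years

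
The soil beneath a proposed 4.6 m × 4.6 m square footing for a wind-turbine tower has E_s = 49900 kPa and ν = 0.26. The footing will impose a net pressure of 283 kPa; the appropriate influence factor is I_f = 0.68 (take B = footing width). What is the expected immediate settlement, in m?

S_e ≈ 0.0165 m

Immediate (elastic) settlement: S_e = q·B·(1−ν²)/E_s · I_f.
S_e = 283 × 4.6 × (1 − 0.26²) / 49900 × 0.68
    = 283 × 4.6 × 0.9324 / 49900 × 0.68
    = 0.01654 m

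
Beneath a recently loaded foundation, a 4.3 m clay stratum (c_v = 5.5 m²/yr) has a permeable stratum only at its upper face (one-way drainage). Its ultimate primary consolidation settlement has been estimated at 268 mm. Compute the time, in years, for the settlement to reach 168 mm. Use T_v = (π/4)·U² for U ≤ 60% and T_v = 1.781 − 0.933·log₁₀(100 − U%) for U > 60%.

t ≈ 1.06 years

Drainage path length: H_d = H = 4.3 m (single drainage).
U = S(t)/S_ult = 168/268 = 0.6269.
U > 60%: T_v = 1.781 − 0.933·log₁₀(100 − 62.687) = 0.31445.
t = T_v·H_d²/c_v = 0.31445×4.3²/5.5 = 1.057 years.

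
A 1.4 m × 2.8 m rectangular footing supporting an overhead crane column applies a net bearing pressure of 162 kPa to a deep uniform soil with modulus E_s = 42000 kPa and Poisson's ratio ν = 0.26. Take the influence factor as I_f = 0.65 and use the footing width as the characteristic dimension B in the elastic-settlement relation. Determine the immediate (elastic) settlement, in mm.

Immediate (elastic) settlement: S_e = q·B·(1−ν²)/E_s · I_f.
S_e = 162 × 1.4 × (1 − 0.26²) / 42000 × 0.65
    = 162 × 1.4 × 0.9324 / 42000 × 0.65
    = 0.003273 m = 3.273 mm

S_e ≈ 3.27 mm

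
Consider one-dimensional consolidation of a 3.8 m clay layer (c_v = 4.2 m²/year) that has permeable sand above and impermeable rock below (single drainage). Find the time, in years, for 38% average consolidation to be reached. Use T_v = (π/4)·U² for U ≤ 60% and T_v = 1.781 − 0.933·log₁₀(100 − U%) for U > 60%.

t ≈ 0.39 years

Drainage path length: H_d = H = 3.8 m (single drainage).
U ≤ 60%: T_v = (π/4)·U² = (π/4)×0.38² = 0.11341.
t = T_v·H_d²/c_v = 0.11341×3.8²/4.2 = 0.3899 years.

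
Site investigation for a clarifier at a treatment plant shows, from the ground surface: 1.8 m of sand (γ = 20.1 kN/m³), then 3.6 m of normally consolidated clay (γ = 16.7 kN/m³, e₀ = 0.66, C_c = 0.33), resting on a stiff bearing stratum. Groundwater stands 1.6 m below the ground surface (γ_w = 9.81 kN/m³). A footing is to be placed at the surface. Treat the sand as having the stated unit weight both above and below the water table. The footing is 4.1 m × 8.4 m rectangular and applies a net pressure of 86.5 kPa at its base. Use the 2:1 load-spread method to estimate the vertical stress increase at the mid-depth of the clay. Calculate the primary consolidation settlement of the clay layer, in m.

Mid-depth of clay below the ground surface: z = 1.8 + 3.6/2 = 3.6 m.
Total vertical stress at mid-clay: σ_v = 20.1×1.8 + 16.7×1.8 = 66.24 kPa.
Pore pressure: u = 9.81×(3.6 − 1.6) = 19.62 kPa.
Initial effective stress: σ'_0 = σ_v − u = 66.24 − 19.62 = 46.62 kPa.
Stress increase at mid-clay by the 2:1 spreading method:
Δσ = qBL/((B+z)(L+z)) = 86.5×4.1×8.4/((4.1+3.6)(8.4+3.6)) = 32.241 kPa
Final effective stress: σ'_f = σ'_0 + Δσ = 46.62 + 32.241 = 78.861 kPa.
Normally consolidated clay, so the full stress increment lies on the virgin compression line:
S_c = C_c·H/(1+e₀)·log₁₀(σ'_f/σ'_0) = 0.33×3.6/(1+0.66)×log₁₀(78.861/46.62)
    = 0.71566 × 0.22829 = 0.1634 m

S_c ≈ 0.163 m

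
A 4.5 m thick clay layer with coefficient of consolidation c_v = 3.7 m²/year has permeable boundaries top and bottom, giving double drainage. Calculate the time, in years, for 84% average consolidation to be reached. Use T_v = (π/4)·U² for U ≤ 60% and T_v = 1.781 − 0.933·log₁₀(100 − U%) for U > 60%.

Drainage path length: H_d = H/2 = 2.25 m (double drainage).
U > 60%: T_v = 1.781 − 0.933·log₁₀(100 − 84) = 0.65756.
t = T_v·H_d²/c_v = 0.65756×2.25²/3.7 = 0.8997 years.

t ≈ 0.9 years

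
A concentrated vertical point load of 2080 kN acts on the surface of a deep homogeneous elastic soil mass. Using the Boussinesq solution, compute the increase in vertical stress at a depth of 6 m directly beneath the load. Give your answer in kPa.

Boussinesq vertical stress below a point load on an elastic half-space:
Δσ_z = 3P/(2πz²) · [1 + (r/z)²]^(−5/2)
r/z = 0/6 = 0; [1+(r/z)²]^(−5/2) = 1.
Δσ_z = 3×2080/(2π×6²) × 1 = 27.587 × 1 = 27.59 kPa

Δσ_z ≈ 27.6 kPa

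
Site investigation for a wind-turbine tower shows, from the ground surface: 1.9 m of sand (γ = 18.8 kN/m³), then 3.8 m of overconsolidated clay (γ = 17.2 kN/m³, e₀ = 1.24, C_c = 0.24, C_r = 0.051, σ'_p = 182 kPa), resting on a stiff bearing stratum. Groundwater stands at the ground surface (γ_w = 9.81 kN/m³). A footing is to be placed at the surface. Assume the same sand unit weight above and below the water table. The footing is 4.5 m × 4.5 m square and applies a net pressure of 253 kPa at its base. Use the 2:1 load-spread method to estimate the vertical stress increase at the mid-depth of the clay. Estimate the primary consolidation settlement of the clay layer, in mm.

S_c ≈ 45.9 mm

Mid-depth of clay below the ground surface: z = 1.9 + 3.8/2 = 3.8 m.
Total vertical stress at mid-clay: σ_v = 18.8×1.9 + 17.2×1.9 = 68.4 kPa.
Pore pressure: u = 9.81×(3.8 − 0) = 37.278 kPa.
Initial effective stress: σ'_0 = σ_v − u = 68.4 − 37.278 = 31.122 kPa.
Stress increase at mid-clay by the 2:1 spreading method:
Δσ = qBL/((B+z)(L+z)) = 253×4.5×4.5/((4.5+3.8)(4.5+3.8)) = 74.369 kPa
Final effective stress: σ'_f = 31.122 + 74.369 = 105.49 kPa.
σ'_f = 105.49 ≤ σ'_p = 182 kPa, so the clay remains overconsolidated and only the recompression index applies:
S_c = C_r·H/(1+e₀)·log₁₀(σ'_f/σ'_0) = 0.051×3.8/2.24×log₁₀(105.49/31.122)
    = 0.086516 × 0.53014 = 0.04587 m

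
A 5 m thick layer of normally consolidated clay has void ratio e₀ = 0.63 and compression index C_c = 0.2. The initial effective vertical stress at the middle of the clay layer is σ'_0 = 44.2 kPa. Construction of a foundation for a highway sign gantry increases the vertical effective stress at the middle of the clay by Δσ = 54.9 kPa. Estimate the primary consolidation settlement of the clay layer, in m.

Final effective stress: σ'_f = σ'_0 + Δσ = 44.2 + 54.9 = 99.1 kPa.
Normally consolidated clay, so the full stress increment lies on the virgin compression line:
S_c = C_c·H/(1+e₀)·log₁₀(σ'_f/σ'_0) = 0.2×5/(1+0.63)×log₁₀(99.1/44.2)
    = 0.6135 × 0.35065 = 0.2151 m

S_c ≈ 0.215 m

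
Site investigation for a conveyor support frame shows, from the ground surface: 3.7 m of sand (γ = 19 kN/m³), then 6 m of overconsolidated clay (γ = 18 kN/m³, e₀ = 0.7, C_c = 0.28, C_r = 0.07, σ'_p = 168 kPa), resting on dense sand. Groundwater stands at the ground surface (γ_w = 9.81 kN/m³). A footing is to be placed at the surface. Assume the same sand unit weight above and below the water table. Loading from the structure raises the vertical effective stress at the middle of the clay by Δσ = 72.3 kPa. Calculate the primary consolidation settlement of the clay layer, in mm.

Mid-depth of clay below the ground surface: z = 3.7 + 6/2 = 6.7 m.
Total vertical stress at mid-clay: σ_v = 19×3.7 + 18×3 = 124.3 kPa.
Pore pressure: u = 9.81×(6.7 − 0) = 65.727 kPa.
Initial effective stress: σ'_0 = σ_v − u = 124.3 − 65.727 = 58.573 kPa.
Final effective stress: σ'_f = 58.573 + 72.3 = 130.87 kPa.
σ'_f = 130.87 ≤ σ'_p = 168 kPa, so the clay remains overconsolidated and only the recompression index applies:
S_c = C_r·H/(1+e₀)·log₁₀(σ'_f/σ'_0) = 0.07×6/1.7×log₁₀(130.87/58.573)
    = 0.24706 × 0.34914 = 0.08626 m

S_c ≈ 86.3 mm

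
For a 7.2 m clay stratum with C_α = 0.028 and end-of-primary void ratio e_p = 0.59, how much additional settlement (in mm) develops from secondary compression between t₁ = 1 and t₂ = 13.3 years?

S_s ≈ 142 mm

Secondary compression: S_s = C_α·H/(1+e_p)·log₁₀(t₂/t₁)
S_s = 0.028×7.2/(1+0.59)×log₁₀(13.3/1)
    = 0.1268 × 1.124 = 0.1425 m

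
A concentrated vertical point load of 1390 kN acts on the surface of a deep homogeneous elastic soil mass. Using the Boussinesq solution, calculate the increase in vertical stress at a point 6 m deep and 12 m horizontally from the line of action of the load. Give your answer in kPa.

Δσ_z ≈ 0.33 kPa

Boussinesq vertical stress below a point load on an elastic half-space:
Δσ_z = 3P/(2πz²) · [1 + (r/z)²]^(−5/2)
r/z = 12/6 = 2; [1+(r/z)²]^(−5/2) = 0.017889.
Δσ_z = 3×1390/(2π×6²) × 0.017889 = 18.435 × 0.017889 = 0.3298 kPa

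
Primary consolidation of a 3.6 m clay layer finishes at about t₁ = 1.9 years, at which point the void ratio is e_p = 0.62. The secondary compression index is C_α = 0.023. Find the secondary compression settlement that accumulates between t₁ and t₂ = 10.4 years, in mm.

Secondary compression: S_s = C_α·H/(1+e_p)·log₁₀(t₂/t₁)
S_s = 0.023×3.6/(1+0.62)×log₁₀(10.4/1.9)
    = 0.05111 × 0.7383 = 0.03773 m

S_s ≈ 37.7 mm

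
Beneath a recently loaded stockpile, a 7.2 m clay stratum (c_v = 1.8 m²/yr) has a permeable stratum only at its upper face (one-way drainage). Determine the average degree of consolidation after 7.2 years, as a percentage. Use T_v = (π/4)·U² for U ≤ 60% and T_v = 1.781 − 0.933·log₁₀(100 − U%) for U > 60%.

U ≈ 56.4 %

Drainage path length: H_d = H = 7.2 m (single drainage).
T_v = c_v·t/H_d² = 1.8×7.2/7.2² = 0.25.
T_v = 0.25 corresponds to the U ≤ 60% branch:
U = √(4T_v/π) = 0.5642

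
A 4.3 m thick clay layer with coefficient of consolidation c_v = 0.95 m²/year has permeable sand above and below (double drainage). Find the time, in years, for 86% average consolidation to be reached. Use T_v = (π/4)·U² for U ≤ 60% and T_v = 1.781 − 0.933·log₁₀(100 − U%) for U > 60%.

t ≈ 3.46 years

Drainage path length: H_d = H/2 = 2.15 m (double drainage).
U > 60%: T_v = 1.781 − 0.933·log₁₀(100 − 86) = 0.71166.
t = T_v·H_d²/c_v = 0.71166×2.15²/0.95 = 3.463 years.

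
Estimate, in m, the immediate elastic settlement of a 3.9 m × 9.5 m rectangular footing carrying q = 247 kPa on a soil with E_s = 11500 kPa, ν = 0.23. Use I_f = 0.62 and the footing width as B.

Immediate (elastic) settlement: S_e = q·B·(1−ν²)/E_s · I_f.
S_e = 247 × 3.9 × (1 − 0.23²) / 11500 × 0.62
    = 247 × 3.9 × 0.9471 / 11500 × 0.62
    = 0.04919 m

S_e ≈ 0.0492 m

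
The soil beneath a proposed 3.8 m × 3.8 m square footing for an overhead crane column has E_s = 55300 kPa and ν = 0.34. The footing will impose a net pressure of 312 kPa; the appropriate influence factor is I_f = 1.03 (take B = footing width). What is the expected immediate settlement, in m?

Immediate (elastic) settlement: S_e = q·B·(1−ν²)/E_s · I_f.
S_e = 312 × 3.8 × (1 − 0.34²) / 55300 × 1.03
    = 312 × 3.8 × 0.8844 / 55300 × 1.03
    = 0.01953 m

S_e ≈ 0.0195 m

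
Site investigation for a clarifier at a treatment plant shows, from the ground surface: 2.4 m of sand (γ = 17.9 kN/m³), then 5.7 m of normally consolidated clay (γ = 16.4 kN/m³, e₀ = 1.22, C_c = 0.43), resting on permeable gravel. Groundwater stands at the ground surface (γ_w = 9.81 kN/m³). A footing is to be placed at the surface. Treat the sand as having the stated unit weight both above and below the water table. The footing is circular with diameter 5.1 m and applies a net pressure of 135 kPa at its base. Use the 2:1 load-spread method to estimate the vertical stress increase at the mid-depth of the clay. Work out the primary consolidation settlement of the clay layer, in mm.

S_c ≈ 297 mm

Mid-depth of clay below the ground surface: z = 2.4 + 5.7/2 = 5.25 m.
Total vertical stress at mid-clay: σ_v = 17.9×2.4 + 16.4×2.85 = 89.7 kPa.
Pore pressure: u = 9.81×(5.25 − 0) = 51.503 kPa.
Initial effective stress: σ'_0 = σ_v − u = 89.7 − 51.503 = 38.197 kPa.
Stress increase at mid-clay by the 2:1 spreading method:
Δσ ≈ qD²/(D+z)² = 135×5.1²/(5.1+5.25)² = 32.779 kPa
Final effective stress: σ'_f = σ'_0 + Δσ = 38.197 + 32.779 = 70.976 kPa.
Normally consolidated clay, so the full stress increment lies on the virgin compression line:
S_c = C_c·H/(1+e₀)·log₁₀(σ'_f/σ'_0) = 0.43×5.7/(1+1.22)×log₁₀(70.976/38.197)
    = 1.1041 × 0.26908 = 0.2971 m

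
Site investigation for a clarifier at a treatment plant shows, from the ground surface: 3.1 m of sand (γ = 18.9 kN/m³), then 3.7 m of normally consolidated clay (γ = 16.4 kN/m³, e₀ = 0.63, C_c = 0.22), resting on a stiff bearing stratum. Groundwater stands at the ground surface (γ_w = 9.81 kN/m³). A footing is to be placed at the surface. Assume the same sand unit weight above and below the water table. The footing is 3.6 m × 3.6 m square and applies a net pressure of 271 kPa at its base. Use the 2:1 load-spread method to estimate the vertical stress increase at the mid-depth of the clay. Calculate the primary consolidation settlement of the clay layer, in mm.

Mid-depth of clay below the ground surface: z = 3.1 + 3.7/2 = 4.95 m.
Total vertical stress at mid-clay: σ_v = 18.9×3.1 + 16.4×1.85 = 88.93 kPa.
Pore pressure: u = 9.81×(4.95 − 0) = 48.56 kPa.
Initial effective stress: σ'_0 = σ_v − u = 88.93 − 48.56 = 40.37 kPa.
Stress increase at mid-clay by the 2:1 spreading method:
Δσ = qBL/((B+z)(L+z)) = 271×3.6×3.6/((3.6+4.95)(3.6+4.95)) = 48.044 kPa
Final effective stress: σ'_f = σ'_0 + Δσ = 40.37 + 48.044 = 88.414 kPa.
Normally consolidated clay, so the full stress increment lies on the virgin compression line:
S_c = C_c·H/(1+e₀)·log₁₀(σ'_f/σ'_0) = 0.22×3.7/(1+0.63)×log₁₀(88.414/40.37)
    = 0.49939 × 0.34046 = 0.17 m

S_c ≈ 170 mm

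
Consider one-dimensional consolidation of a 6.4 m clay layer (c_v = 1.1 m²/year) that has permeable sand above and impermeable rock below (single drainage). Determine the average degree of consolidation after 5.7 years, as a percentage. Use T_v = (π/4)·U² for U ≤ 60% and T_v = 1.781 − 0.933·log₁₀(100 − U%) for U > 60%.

Drainage path length: H_d = H = 6.4 m (single drainage).
T_v = c_v·t/H_d² = 1.1×5.7/6.4² = 0.15308.
T_v = 0.15308 corresponds to the U ≤ 60% branch:
U = √(4T_v/π) = 0.4415

U ≈ 44.1 %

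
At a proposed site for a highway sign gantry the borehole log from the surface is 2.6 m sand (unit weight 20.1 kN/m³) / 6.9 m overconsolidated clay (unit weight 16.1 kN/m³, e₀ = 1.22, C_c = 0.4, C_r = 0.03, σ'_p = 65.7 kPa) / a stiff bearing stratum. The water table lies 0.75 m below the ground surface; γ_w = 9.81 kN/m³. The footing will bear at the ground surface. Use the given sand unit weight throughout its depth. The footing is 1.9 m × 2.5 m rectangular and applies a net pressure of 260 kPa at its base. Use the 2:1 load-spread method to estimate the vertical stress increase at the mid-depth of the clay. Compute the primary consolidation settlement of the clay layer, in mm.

Mid-depth of clay below the ground surface: z = 2.6 + 6.9/2 = 6.05 m.
Total vertical stress at mid-clay: σ_v = 20.1×2.6 + 16.1×3.45 = 107.81 kPa.
Pore pressure: u = 9.81×(6.05 − 0.75) = 51.993 kPa.
Initial effective stress: σ'_0 = σ_v − u = 107.81 − 51.993 = 55.817 kPa.
Stress increase at mid-clay by the 2:1 spreading method:
Δσ = qBL/((B+z)(L+z)) = 260×1.9×2.5/((1.9+6.05)(2.5+6.05)) = 18.169 kPa
Final effective stress: σ'_f = 55.817 + 18.169 = 73.986 kPa.
σ'_f = 73.986 > σ'_p = 65.7 kPa, so the stress path crosses the preconsolidation pressure — recompression up to σ'_p, then virgin compression beyond:
S_c = H/(1+e₀)·[C_r·log₁₀(σ'_p/σ'_0) + C_c·log₁₀(σ'_f/σ'_p)]
    = 6.9/2.22 × [0.03×log₁₀(65.7/55.817) + 0.4×log₁₀(73.986/65.7)]
    = 3.1081 × [0.002124 + 0.020634] = 0.07073 m

S_c ≈ 70.7 mm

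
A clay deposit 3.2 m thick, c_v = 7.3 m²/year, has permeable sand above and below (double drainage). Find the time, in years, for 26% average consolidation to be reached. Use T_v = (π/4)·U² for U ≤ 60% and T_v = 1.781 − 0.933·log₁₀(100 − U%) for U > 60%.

Drainage path length: H_d = H/2 = 1.6 m (double drainage).
U ≤ 60%: T_v = (π/4)·U² = (π/4)×0.26² = 0.053093.
t = T_v·H_d²/c_v = 0.053093×1.6²/7.3 = 0.01862 years.

t ≈ 0.0186 years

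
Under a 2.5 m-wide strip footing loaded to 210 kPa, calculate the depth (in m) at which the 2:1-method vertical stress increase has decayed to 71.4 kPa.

z ≈ 4.85 m

2:1 spreading — at depth z the loaded area has grown by z in each plan dimension:
qB/(B+z) = Δσ_z ⇒ z = qB/Δσ_z − B = 210×2.5/71.4 − 2.5 = 4.853 m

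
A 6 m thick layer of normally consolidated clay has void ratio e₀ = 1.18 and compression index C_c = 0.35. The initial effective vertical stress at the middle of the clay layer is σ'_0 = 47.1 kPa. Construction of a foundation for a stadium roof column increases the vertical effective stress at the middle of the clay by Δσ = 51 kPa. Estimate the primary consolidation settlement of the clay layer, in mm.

S_c ≈ 307 mm

Final effective stress: σ'_f = σ'_0 + Δσ = 47.1 + 51 = 98.1 kPa.
Normally consolidated clay, so the full stress increment lies on the virgin compression line:
S_c = C_c·H/(1+e₀)·log₁₀(σ'_f/σ'_0) = 0.35×6/(1+1.18)×log₁₀(98.1/47.1)
    = 0.9633 × 0.31865 = 0.307 m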